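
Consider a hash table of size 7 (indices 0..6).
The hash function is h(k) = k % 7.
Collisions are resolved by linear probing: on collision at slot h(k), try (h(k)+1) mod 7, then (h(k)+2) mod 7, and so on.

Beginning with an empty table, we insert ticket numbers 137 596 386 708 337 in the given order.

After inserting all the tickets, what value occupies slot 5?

337

137 hashes to 4; slot 4 is free -> place at 4.
596 hashes to 1; slot 1 is free -> place at 1.
386 hashes to 1; 1 taken -> place at 2.
708 hashes to 1; 1,2 taken -> place at 3.
337 hashes to 1; 1,2,3,4 taken -> place at 5.
Table: [—, 596, 386, 708, 137, 337, —]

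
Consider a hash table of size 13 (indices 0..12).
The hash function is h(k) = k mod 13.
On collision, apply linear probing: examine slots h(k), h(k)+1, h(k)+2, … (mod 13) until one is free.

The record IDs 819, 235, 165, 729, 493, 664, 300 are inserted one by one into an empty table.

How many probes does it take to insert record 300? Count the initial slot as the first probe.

819: h=0 -> slot 0
235: h=1 -> slot 1
165: h=9 -> slot 9
729: h=1, probe 1,2 -> slot 2
493: h=12 -> slot 12
664: h=1, probe 1,2,3 -> slot 3
300: h=1, probe 1,2,3,4 -> slot 4
Table: [819, 235, 729, 664, 300, -, -, -, -, 165, -, -, 493]

4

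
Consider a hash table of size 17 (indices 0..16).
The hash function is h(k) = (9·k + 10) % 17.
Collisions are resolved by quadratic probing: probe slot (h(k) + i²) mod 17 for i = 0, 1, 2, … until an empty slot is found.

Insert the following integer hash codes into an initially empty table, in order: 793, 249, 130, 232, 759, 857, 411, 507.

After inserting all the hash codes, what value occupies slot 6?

759

793 hashes to 7; slot 7 is free → place at 7.
249 hashes to 7; 7 taken → place at 8.
130 hashes to 7; 7,8 taken → place at 11.
232 hashes to 7; 7,8,11 taken → place at 16.
759 hashes to 7; 7,8,11,16 taken → place at 6.
857 hashes to 5; slot 5 is free → place at 5.
411 hashes to 3; slot 3 is free → place at 3.
507 hashes to 0; slot 0 is free → place at 0.
Table: [507, ∅, ∅, 411, ∅, 857, 759, 793, 249, ∅, ∅, 130, ∅, ∅, ∅, ∅, 232]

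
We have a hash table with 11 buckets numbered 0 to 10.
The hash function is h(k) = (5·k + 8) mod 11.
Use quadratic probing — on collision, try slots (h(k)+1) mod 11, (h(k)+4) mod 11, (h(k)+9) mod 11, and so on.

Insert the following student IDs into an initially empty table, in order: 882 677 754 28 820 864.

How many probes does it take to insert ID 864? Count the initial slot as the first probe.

5

Insert 882: h=7, slot 7 empty => index 7.
Insert 677: h=5, slot 5 empty => index 5.
Insert 754: h=5, slot 5 occupied => index 6.
Insert 28: h=5, slots 5,6 occupied => index 9.
Insert 820: h=5, slots 5,6,9 occupied => index 3.
Insert 864: h=5, slots 5,6,9,3 occupied => index 10.
Table: [∅, ∅, ∅, 820, ∅, 677, 754, 882, ∅, 28, 864]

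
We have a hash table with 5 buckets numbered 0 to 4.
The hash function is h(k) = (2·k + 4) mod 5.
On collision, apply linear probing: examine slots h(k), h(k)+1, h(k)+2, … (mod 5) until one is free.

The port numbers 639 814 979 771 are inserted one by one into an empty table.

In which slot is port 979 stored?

4

Insert 639: h=2, slot 2 empty -> index 2.
Insert 814: h=2, slot 2 occupied -> index 3.
Insert 979: h=2, slots 2,3 occupied -> index 4.
Insert 771: h=1, slot 1 empty -> index 1.
Table: [∅, 771, 639, 814, 979]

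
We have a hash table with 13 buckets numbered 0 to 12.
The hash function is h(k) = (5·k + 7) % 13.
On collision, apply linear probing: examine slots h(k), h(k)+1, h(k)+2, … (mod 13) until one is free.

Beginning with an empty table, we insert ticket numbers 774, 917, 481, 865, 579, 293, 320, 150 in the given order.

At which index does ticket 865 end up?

Insert 774: h=3, slot 3 empty => index 3.
Insert 917: h=3, slot 3 occupied => index 4.
Insert 481: h=7, slot 7 empty => index 7.
Insert 865: h=3, slots 3,4 occupied => index 5.
Insert 579: h=3, slots 3,4,5 occupied => index 6.
Insert 293: h=3, slots 3,4,5,6,7 occupied => index 8.
Insert 320: h=8, slot 8 occupied => index 9.
Insert 150: h=3, slots 3,4,5,6,7,8,9 occupied => index 10.
Table: [-, -, -, 774, 917, 865, 579, 481, 293, 320, 150, -, -]

5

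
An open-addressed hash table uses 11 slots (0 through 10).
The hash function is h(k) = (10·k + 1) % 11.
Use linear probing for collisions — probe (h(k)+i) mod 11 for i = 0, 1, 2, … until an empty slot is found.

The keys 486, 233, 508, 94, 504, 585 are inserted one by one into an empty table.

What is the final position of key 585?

486 hashes to 10; slot 10 is free => place at 10.
233 hashes to 10; 10 taken => place at 0.
508 hashes to 10; 10,0 taken => place at 1.
94 hashes to 6; slot 6 is free => place at 6.
504 hashes to 3; slot 3 is free => place at 3.
585 hashes to 10; 10,0,1 taken => place at 2.
Table: [233, 508, 585, 504, -, -, 94, -, -, -, 486]

2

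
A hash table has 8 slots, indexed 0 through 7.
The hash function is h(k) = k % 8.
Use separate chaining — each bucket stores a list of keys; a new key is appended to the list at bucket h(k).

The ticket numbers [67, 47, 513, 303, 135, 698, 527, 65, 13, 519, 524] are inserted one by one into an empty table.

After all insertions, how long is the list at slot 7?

Insert 67: h=3, bucket 3 empty → new chain.
Insert 47: h=7, bucket 7 empty → new chain.
Insert 513: h=1, bucket 1 empty → new chain.
Insert 303: h=7, bucket 7 nonempty → append to chain.
Insert 135: h=7, bucket 7 nonempty → append to chain.
Insert 698: h=2, bucket 2 empty → new chain.
Insert 527: h=7, bucket 7 nonempty → append to chain.
Insert 65: h=1, bucket 1 nonempty → append to chain.
Insert 13: h=5, bucket 5 empty → new chain.
Insert 519: h=7, bucket 7 nonempty → append to chain.
Insert 524: h=4, bucket 4 empty → new chain.
Final buckets:
0: -
1: 513 -> 65
2: 698
3: 67
4: 524
5: 13
6: -
7: 47 -> 303 -> 135 -> 527 -> 519

5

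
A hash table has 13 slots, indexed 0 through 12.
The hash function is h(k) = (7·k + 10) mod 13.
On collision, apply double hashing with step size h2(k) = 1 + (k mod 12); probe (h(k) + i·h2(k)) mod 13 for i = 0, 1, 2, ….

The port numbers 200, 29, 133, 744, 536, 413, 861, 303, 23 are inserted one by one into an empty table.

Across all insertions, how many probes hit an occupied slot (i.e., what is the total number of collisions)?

Insert 200: h=6, slot 6 empty → index 6.
Insert 29: h=5, slot 5 empty → index 5.
Insert 133: h=5, h2=2, slot 5 occupied → index 7.
Insert 744: h=5, h2=1, slots 5,6,7 occupied → index 8.
Insert 536: h=5, h2=9, slot 5 occupied → index 1.
Insert 413: h=2, slot 2 empty → index 2.
Insert 861: h=5, h2=10, slots 5,2 occupied → index 12.
Insert 303: h=12, h2=4, slot 12 occupied → index 3.
Insert 23: h=2, h2=12, slots 2,1 occupied → index 0.
Table: [23, 536, 413, 303, ., 29, 200, 133, 744, ., ., ., 861]

10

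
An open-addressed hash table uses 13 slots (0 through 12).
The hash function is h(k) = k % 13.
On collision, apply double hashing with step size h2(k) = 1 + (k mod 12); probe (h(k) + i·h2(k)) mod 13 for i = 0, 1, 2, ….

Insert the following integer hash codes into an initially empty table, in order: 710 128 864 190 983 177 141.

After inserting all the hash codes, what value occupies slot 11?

128

710: h=8 => slot 8
128: h=11 => slot 11
864: h=6 => slot 6
190: h=8, h2=11, probe 8,6,4 => slot 4
983: h=8, h2=12, probe 8,7 => slot 7
177: h=8, h2=10, probe 8,5 => slot 5
141: h=11, h2=10, probe 11,8,5,2 => slot 2
Table: [—, —, 141, —, 190, 177, 864, 983, 710, —, —, 128, —]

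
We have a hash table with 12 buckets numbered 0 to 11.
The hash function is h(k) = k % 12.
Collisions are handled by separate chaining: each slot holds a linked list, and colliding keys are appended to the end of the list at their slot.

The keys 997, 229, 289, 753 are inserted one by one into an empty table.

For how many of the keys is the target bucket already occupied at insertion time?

2

Insert 997: h=1, bucket 1 empty → new chain.
Insert 229: h=1, bucket 1 nonempty → append to chain.
Insert 289: h=1, bucket 1 nonempty → append to chain.
Insert 753: h=9, bucket 9 empty → new chain.
Final buckets:
0: .
1: 997 -> 229 -> 289
2: .
3: .
4: .
5: .
6: .
7: .
8: .
9: 753
10: .
11: .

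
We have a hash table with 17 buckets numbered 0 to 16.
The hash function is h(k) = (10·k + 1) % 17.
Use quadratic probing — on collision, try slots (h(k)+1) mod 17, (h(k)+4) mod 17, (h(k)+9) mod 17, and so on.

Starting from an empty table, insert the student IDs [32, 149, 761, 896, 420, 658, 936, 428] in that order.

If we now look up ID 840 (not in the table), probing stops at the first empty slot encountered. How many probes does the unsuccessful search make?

2

32 hashes to 15; slot 15 is free -> place at 15.
149 hashes to 12; slot 12 is free -> place at 12.
761 hashes to 12; 12 taken -> place at 13.
896 hashes to 2; slot 2 is free -> place at 2.
420 hashes to 2; 2 taken -> place at 3.
658 hashes to 2; 2,3 taken -> place at 6.
936 hashes to 11; slot 11 is free -> place at 11.
428 hashes to 14; slot 14 is free -> place at 14.
Table: [∅, ∅, 896, 420, ∅, ∅, 658, ∅, ∅, ∅, ∅, 936, 149, 761, 428, 32, ∅]
Lookup 840: h=3, probe 3,4 → slot 4 empty, not found.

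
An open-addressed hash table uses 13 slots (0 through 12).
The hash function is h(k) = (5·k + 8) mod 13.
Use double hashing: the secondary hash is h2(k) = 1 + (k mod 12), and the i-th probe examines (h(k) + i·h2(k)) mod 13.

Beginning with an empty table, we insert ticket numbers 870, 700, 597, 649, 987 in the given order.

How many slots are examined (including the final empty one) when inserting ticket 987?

2

870 hashes to 3; slot 3 is free → place at 3.
700 hashes to 11; slot 11 is free → place at 11.
597 hashes to 3, h2=10; 3 taken → place at 0.
649 hashes to 3, h2=2; 3 taken → place at 5.
987 hashes to 3, h2=4; 3 taken → place at 7.
Table: [597, —, —, 870, —, 649, —, 987, —, —, —, 700, —]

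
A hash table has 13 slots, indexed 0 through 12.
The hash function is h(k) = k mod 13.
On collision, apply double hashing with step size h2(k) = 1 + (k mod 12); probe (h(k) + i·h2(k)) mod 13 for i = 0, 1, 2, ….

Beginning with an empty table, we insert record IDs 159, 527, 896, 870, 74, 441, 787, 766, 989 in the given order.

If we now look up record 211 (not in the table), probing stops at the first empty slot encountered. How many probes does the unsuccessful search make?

2

159 hashes to 3; slot 3 is free → place at 3.
527 hashes to 7; slot 7 is free → place at 7.
896 hashes to 12; slot 12 is free → place at 12.
870 hashes to 12, h2=7; 12 taken → place at 6.
74 hashes to 9; slot 9 is free → place at 9.
441 hashes to 12, h2=10; 12,9,6,3 taken → place at 0.
787 hashes to 7, h2=8; 7 taken → place at 2.
766 hashes to 12, h2=11; 12 taken → place at 10.
989 hashes to 1; slot 1 is free → place at 1.
Table: [441, 989, 787, 159, -, -, 870, 527, -, 74, 766, -, 896]
Lookup 211: h=3, h2=8, probe 3,11 → slot 11 empty, not found.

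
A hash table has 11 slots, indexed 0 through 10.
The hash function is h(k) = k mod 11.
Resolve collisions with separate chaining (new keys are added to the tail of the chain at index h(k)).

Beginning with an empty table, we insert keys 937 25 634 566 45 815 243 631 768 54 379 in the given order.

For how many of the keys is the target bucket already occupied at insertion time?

Insert 937: h=2, bucket 2 empty -> new chain.
Insert 25: h=3, bucket 3 empty -> new chain.
Insert 634: h=7, bucket 7 empty -> new chain.
Insert 566: h=5, bucket 5 empty -> new chain.
Insert 45: h=1, bucket 1 empty -> new chain.
Insert 815: h=1, bucket 1 nonempty -> append to chain.
Insert 243: h=1, bucket 1 nonempty -> append to chain.
Insert 631: h=4, bucket 4 empty -> new chain.
Insert 768: h=9, bucket 9 empty -> new chain.
Insert 54: h=10, bucket 10 empty -> new chain.
Insert 379: h=5, bucket 5 nonempty -> append to chain.
Final buckets:
0: _
1: 45 -> 815 -> 243
2: 937
3: 25
4: 631
5: 566 -> 379
6: _
7: 634
8: _
9: 768
10: 54

3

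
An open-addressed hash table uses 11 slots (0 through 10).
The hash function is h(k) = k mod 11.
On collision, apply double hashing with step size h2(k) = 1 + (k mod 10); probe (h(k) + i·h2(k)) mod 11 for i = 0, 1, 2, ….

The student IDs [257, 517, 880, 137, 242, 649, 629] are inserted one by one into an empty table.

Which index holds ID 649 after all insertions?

257: h=4 => slot 4
517: h=0 => slot 0
880: h=0, h2=1, probe 0,1 => slot 1
137: h=5 => slot 5
242: h=0, h2=3, probe 0,3 => slot 3
649: h=0, h2=10, probe 0,10 => slot 10
629: h=2 => slot 2
Table: [517, 880, 629, 242, 257, 137, ∅, ∅, ∅, ∅, 649]

10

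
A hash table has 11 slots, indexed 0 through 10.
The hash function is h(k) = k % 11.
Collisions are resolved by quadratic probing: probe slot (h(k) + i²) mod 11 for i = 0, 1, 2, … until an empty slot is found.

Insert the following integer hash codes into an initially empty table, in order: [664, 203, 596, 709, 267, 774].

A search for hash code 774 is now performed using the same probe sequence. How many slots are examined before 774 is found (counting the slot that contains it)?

3

664 hashes to 4; slot 4 is free -> place at 4.
203 hashes to 5; slot 5 is free -> place at 5.
596 hashes to 2; slot 2 is free -> place at 2.
709 hashes to 5; 5 taken -> place at 6.
267 hashes to 3; slot 3 is free -> place at 3.
774 hashes to 4; 4,5 taken -> place at 8.
Table: [., ., 596, 267, 664, 203, 709, ., 774, ., .]
Lookup 774: h=4, probe 4,5,8 → found at 8.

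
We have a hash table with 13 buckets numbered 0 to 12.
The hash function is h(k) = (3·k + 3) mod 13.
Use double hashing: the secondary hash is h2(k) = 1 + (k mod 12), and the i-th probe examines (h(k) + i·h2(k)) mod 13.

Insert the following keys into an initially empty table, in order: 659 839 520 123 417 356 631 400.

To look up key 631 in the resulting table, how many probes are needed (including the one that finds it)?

659: h=4 => slot 4
839: h=11 => slot 11
520: h=3 => slot 3
123: h=8 => slot 8
417: h=6 => slot 6
356: h=5 => slot 5
631: h=11, h2=8, probe 11,6,1 => slot 1
400: h=7 => slot 7
Table: [-, 631, -, 520, 659, 356, 417, 400, 123, -, -, 839, -]
Lookup 631: h=11, h2=8, probe 11,6,1 → found at 1.

3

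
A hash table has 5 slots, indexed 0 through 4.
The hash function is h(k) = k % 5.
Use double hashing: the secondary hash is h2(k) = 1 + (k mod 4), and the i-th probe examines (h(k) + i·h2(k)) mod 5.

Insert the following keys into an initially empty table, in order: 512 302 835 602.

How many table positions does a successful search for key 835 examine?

Insert 512: h=2, slot 2 empty → index 2.
Insert 302: h=2, h2=3, slot 2 occupied → index 0.
Insert 835: h=0, h2=4, slot 0 occupied → index 4.
Insert 602: h=2, h2=3, slots 2,0 occupied → index 3.
Table: [302, -, 512, 602, 835]
Lookup 835: h=0, h2=4, probe 0,4 → found at 4.

2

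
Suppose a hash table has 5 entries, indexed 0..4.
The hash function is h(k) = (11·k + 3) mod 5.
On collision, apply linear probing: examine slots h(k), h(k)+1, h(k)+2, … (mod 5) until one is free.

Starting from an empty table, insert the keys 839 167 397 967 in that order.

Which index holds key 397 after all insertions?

839: h=2 → slot 2
167: h=0 → slot 0
397: h=0, probe 0,1 → slot 1
967: h=0, probe 0,1,2,3 → slot 3
Table: [167, 397, 839, 967, .]

1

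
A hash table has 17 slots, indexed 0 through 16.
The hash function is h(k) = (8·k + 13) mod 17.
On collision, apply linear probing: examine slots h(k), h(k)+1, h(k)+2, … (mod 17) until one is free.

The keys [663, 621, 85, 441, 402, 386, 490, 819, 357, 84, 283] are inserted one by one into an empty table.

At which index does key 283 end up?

Insert 663: h=13, slot 13 empty => index 13.
Insert 621: h=0, slot 0 empty => index 0.
Insert 85: h=13, slot 13 occupied => index 14.
Insert 441: h=5, slot 5 empty => index 5.
Insert 402: h=16, slot 16 empty => index 16.
Insert 386: h=7, slot 7 empty => index 7.
Insert 490: h=6, slot 6 empty => index 6.
Insert 819: h=3, slot 3 empty => index 3.
Insert 357: h=13, slots 13,14 occupied => index 15.
Insert 84: h=5, slots 5,6,7 occupied => index 8.
Insert 283: h=16, slots 16,0 occupied => index 1.
Table: [621, 283, —, 819, —, 441, 490, 386, 84, —, —, —, —, 663, 85, 357, 402]

1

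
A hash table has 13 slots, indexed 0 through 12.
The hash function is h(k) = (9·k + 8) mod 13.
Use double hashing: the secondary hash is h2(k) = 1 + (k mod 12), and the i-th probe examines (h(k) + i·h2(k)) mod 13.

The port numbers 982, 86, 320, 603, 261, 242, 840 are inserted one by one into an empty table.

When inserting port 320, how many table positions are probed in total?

Insert 982: h=6, slot 6 empty -> index 6.
Insert 86: h=2, slot 2 empty -> index 2.
Insert 320: h=2, h2=9, slot 2 occupied -> index 11.
Insert 603: h=1, slot 1 empty -> index 1.
Insert 261: h=4, slot 4 empty -> index 4.
Insert 242: h=2, h2=3, slot 2 occupied -> index 5.
Insert 840: h=2, h2=1, slot 2 occupied -> index 3.
Table: [-, 603, 86, 840, 261, 242, 982, -, -, -, -, 320, -]

2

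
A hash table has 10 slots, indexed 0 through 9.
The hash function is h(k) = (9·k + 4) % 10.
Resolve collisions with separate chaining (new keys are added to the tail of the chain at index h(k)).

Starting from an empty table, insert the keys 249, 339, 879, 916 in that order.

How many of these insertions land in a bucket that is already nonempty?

249 → bucket 5
339 → bucket 5 (collision)
879 → bucket 5 (collision)
916 → bucket 8
Final buckets:
0: .
1: .
2: .
3: .
4: .
5: 249 -> 339 -> 879
6: .
7: .
8: 916
9: .

2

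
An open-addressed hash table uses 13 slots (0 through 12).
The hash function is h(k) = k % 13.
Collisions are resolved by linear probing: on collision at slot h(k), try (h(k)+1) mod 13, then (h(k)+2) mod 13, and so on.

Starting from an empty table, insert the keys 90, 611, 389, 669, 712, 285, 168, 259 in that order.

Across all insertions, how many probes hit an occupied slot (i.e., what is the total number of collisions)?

14

90 hashes to 12; slot 12 is free → place at 12.
611 hashes to 0; slot 0 is free → place at 0.
389 hashes to 12; 12,0 taken → place at 1.
669 hashes to 6; slot 6 is free → place at 6.
712 hashes to 10; slot 10 is free → place at 10.
285 hashes to 12; 12,0,1 taken → place at 2.
168 hashes to 12; 12,0,1,2 taken → place at 3.
259 hashes to 12; 12,0,1,2,3 taken → place at 4.
Table: [611, 389, 285, 168, 259, ∅, 669, ∅, ∅, ∅, 712, ∅, 90]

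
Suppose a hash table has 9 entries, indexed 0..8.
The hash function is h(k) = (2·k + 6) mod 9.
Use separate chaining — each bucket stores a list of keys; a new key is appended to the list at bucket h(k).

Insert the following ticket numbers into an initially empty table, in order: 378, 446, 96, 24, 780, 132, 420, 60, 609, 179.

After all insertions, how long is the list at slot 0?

7

378 -> bucket 6
446 -> bucket 7
96 -> bucket 0
24 -> bucket 0 (collision)
780 -> bucket 0 (collision)
132 -> bucket 0 (collision)
420 -> bucket 0 (collision)
60 -> bucket 0 (collision)
609 -> bucket 0 (collision)
179 -> bucket 4
Final buckets:
0: 96 -> 24 -> 780 -> 132 -> 420 -> 60 -> 609
1: —
2: —
3: —
4: 179
5: —
6: 378
7: 446
8: —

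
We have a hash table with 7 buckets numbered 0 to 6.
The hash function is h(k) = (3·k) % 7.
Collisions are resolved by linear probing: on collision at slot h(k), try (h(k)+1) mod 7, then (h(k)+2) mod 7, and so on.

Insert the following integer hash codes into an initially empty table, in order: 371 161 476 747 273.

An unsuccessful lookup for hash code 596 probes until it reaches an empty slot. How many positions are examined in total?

Insert 371: h=0, slot 0 empty → index 0.
Insert 161: h=0, slot 0 occupied → index 1.
Insert 476: h=0, slots 0,1 occupied → index 2.
Insert 747: h=1, slots 1,2 occupied → index 3.
Insert 273: h=0, slots 0,1,2,3 occupied → index 4.
Table: [371, 161, 476, 747, 273, ∅, ∅]
Lookup 596: h=3, probe 3,4,5 → slot 5 empty, not found.

3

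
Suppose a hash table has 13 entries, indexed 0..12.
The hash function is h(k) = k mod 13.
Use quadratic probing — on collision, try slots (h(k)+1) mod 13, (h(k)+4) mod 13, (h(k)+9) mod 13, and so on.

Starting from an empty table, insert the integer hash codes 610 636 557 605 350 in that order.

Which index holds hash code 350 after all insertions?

3

Insert 610: h=12, slot 12 empty → index 12.
Insert 636: h=12, slot 12 occupied → index 0.
Insert 557: h=11, slot 11 empty → index 11.
Insert 605: h=7, slot 7 empty → index 7.
Insert 350: h=12, slots 12,0 occupied → index 3.
Table: [636, _, _, 350, _, _, _, 605, _, _, _, 557, 610]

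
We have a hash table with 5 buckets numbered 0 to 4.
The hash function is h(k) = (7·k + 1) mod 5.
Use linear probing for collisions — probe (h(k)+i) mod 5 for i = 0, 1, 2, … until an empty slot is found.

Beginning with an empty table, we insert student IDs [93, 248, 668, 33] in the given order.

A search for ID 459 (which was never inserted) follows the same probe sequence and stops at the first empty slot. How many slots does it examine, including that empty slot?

3

93 hashes to 2; slot 2 is free => place at 2.
248 hashes to 2; 2 taken => place at 3.
668 hashes to 2; 2,3 taken => place at 4.
33 hashes to 2; 2,3,4 taken => place at 0.
Table: [33, ∅, 93, 248, 668]
Lookup 459: h=4, probe 4,0,1 → slot 1 empty, not found.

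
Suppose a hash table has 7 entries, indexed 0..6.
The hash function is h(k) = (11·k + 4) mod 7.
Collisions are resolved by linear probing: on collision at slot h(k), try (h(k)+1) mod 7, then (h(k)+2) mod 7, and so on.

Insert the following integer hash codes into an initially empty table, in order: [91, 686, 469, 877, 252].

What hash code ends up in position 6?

469

Insert 91: h=4, slot 4 empty -> index 4.
Insert 686: h=4, slot 4 occupied -> index 5.
Insert 469: h=4, slots 4,5 occupied -> index 6.
Insert 877: h=5, slots 5,6 occupied -> index 0.
Insert 252: h=4, slots 4,5,6,0 occupied -> index 1.
Table: [877, 252, ., ., 91, 686, 469]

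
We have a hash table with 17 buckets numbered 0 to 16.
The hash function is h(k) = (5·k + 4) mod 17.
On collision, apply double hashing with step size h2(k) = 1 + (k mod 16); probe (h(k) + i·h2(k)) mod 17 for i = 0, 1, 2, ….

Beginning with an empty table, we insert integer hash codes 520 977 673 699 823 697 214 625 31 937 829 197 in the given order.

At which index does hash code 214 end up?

520 hashes to 3; slot 3 is free -> place at 3.
977 hashes to 10; slot 10 is free -> place at 10.
673 hashes to 3, h2=2; 3 taken -> place at 5.
699 hashes to 14; slot 14 is free -> place at 14.
823 hashes to 5, h2=8; 5 taken -> place at 13.
697 hashes to 4; slot 4 is free -> place at 4.
214 hashes to 3, h2=7; 3,10 taken -> place at 0.
625 hashes to 1; slot 1 is free -> place at 1.
31 hashes to 6; slot 6 is free -> place at 6.
937 hashes to 14, h2=10; 14 taken -> place at 7.
829 hashes to 1, h2=14; 1 taken -> place at 15.
197 hashes to 3, h2=6; 3 taken -> place at 9.
Table: [214, 625, -, 520, 697, 673, 31, 937, -, 197, 977, -, -, 823, 699, 829, -]

0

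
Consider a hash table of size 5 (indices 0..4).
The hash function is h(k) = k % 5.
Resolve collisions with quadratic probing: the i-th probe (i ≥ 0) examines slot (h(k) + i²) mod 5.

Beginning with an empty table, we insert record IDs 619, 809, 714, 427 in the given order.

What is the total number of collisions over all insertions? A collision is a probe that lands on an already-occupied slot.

3

619 hashes to 4; slot 4 is free -> place at 4.
809 hashes to 4; 4 taken -> place at 0.
714 hashes to 4; 4,0 taken -> place at 3.
427 hashes to 2; slot 2 is free -> place at 2.
Table: [809, _, 427, 714, 619]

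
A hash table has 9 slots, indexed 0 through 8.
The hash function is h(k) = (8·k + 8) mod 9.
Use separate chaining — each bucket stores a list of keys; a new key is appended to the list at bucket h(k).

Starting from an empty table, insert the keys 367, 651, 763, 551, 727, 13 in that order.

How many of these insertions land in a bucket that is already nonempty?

Insert 367: h=1, bucket 1 empty -> new chain.
Insert 651: h=5, bucket 5 empty -> new chain.
Insert 763: h=1, bucket 1 nonempty -> append to chain.
Insert 551: h=6, bucket 6 empty -> new chain.
Insert 727: h=1, bucket 1 nonempty -> append to chain.
Insert 13: h=4, bucket 4 empty -> new chain.
Final buckets:
0: —
1: 367 -> 763 -> 727
2: —
3: —
4: 13
5: 651
6: 551
7: —
8: —

2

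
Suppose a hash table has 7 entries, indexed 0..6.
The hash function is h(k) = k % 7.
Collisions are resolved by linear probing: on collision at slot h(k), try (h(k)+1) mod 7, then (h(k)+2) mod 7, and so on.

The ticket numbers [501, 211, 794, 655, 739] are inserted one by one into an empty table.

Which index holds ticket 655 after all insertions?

5

501: h=4 -> slot 4
211: h=1 -> slot 1
794: h=3 -> slot 3
655: h=4, probe 4,5 -> slot 5
739: h=4, probe 4,5,6 -> slot 6
Table: [—, 211, —, 794, 501, 655, 739]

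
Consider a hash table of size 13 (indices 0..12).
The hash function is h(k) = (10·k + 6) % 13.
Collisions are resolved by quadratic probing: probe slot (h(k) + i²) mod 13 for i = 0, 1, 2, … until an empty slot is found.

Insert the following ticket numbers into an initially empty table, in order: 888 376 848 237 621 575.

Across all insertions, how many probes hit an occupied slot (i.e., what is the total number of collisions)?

888 hashes to 7; slot 7 is free => place at 7.
376 hashes to 9; slot 9 is free => place at 9.
848 hashes to 10; slot 10 is free => place at 10.
237 hashes to 10; 10 taken => place at 11.
621 hashes to 2; slot 2 is free => place at 2.
575 hashes to 10; 10,11 taken => place at 1.
Table: [., 575, 621, ., ., ., ., 888, ., 376, 848, 237, .]

3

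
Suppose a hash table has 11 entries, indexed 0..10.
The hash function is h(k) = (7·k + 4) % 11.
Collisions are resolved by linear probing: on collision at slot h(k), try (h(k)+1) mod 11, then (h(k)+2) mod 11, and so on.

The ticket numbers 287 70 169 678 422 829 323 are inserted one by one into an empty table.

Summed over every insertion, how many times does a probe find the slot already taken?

Insert 287: h=0, slot 0 empty → index 0.
Insert 70: h=10, slot 10 empty → index 10.
Insert 169: h=10, slots 10,0 occupied → index 1.
Insert 678: h=9, slot 9 empty → index 9.
Insert 422: h=10, slots 10,0,1 occupied → index 2.
Insert 829: h=10, slots 10,0,1,2 occupied → index 3.
Insert 323: h=10, slots 10,0,1,2,3 occupied → index 4.
Table: [287, 169, 422, 829, 323, ., ., ., ., 678, 70]

14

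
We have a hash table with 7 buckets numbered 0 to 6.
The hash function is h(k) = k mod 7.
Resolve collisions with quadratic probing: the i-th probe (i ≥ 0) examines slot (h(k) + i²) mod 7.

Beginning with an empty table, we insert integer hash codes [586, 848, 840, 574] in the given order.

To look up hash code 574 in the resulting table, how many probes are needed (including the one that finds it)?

3

586 hashes to 5; slot 5 is free → place at 5.
848 hashes to 1; slot 1 is free → place at 1.
840 hashes to 0; slot 0 is free → place at 0.
574 hashes to 0; 0,1 taken → place at 4.
Table: [840, 848, -, -, 574, 586, -]
Lookup 574: h=0, probe 0,1,4 → found at 4.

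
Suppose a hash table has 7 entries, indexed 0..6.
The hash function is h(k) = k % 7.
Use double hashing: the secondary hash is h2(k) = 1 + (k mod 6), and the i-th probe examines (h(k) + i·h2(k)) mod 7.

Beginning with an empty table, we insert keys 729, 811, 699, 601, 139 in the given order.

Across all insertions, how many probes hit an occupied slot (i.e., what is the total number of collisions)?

8

Insert 729: h=1, slot 1 empty → index 1.
Insert 811: h=6, slot 6 empty → index 6.
Insert 699: h=6, h2=4, slot 6 occupied → index 3.
Insert 601: h=6, h2=2, slots 6,1,3 occupied → index 5.
Insert 139: h=6, h2=2, slots 6,1,3,5 occupied → index 0.
Table: [139, 729, ∅, 699, ∅, 601, 811]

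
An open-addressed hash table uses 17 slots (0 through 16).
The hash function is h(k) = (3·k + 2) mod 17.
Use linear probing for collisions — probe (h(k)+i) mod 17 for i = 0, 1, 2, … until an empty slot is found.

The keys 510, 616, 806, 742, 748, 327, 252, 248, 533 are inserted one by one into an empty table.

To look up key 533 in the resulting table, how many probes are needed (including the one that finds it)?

510: h=2 => slot 2
616: h=14 => slot 14
806: h=6 => slot 6
742: h=1 => slot 1
748: h=2, probe 2,3 => slot 3
327: h=14, probe 14,15 => slot 15
252: h=10 => slot 10
248: h=15, probe 15,16 => slot 16
533: h=3, probe 3,4 => slot 4
Table: [-, 742, 510, 748, 533, -, 806, -, -, -, 252, -, -, -, 616, 327, 248]
Lookup 533: h=3, probe 3,4 → found at 4.

2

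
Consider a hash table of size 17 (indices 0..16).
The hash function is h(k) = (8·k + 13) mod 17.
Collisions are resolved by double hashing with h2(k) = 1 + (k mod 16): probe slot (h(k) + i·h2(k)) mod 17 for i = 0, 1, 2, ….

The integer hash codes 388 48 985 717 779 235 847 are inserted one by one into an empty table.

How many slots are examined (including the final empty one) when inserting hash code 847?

388: h=6 => slot 6
48: h=6, h2=1, probe 6,7 => slot 7
985: h=5 => slot 5
717: h=3 => slot 3
779: h=6, h2=12, probe 6,1 => slot 1
235: h=6, h2=12, probe 6,1,13 => slot 13
847: h=6, h2=16, probe 6,5,4 => slot 4
Table: [—, 779, —, 717, 847, 985, 388, 48, —, —, —, —, —, 235, —, —, —]

3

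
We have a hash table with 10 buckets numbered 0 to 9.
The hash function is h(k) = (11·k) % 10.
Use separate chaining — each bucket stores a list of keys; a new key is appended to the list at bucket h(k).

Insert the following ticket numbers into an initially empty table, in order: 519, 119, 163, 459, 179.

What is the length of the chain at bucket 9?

519 -> bucket 9
119 -> bucket 9 (collision)
163 -> bucket 3
459 -> bucket 9 (collision)
179 -> bucket 9 (collision)
Final buckets:
0: _
1: _
2: _
3: 163
4: _
5: _
6: _
7: _
8: _
9: 519 -> 119 -> 459 -> 179

4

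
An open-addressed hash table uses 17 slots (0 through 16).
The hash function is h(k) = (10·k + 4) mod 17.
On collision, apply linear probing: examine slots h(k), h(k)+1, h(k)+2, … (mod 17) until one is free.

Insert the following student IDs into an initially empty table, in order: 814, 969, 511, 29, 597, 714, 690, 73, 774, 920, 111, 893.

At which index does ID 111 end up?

10

814: h=1 -> slot 1
969: h=4 -> slot 4
511: h=14 -> slot 14
29: h=5 -> slot 5
597: h=7 -> slot 7
714: h=4, probe 4,5,6 -> slot 6
690: h=2 -> slot 2
73: h=3 -> slot 3
774: h=9 -> slot 9
920: h=7, probe 7,8 -> slot 8
111: h=9, probe 9,10 -> slot 10
893: h=9, probe 9,10,11 -> slot 11
Table: [_, 814, 690, 73, 969, 29, 714, 597, 920, 774, 111, 893, _, _, 511, _, _]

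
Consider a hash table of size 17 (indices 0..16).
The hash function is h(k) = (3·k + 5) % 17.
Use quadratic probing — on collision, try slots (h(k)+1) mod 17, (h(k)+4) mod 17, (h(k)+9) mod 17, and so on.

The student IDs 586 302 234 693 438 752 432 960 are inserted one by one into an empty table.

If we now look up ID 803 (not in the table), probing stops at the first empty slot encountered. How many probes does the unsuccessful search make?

586: h=12 → slot 12
302: h=10 → slot 10
234: h=10, probe 10,11 → slot 11
693: h=10, probe 10,11,14 → slot 14
438: h=10, probe 10,11,14,2 → slot 2
752: h=0 → slot 0
432: h=9 → slot 9
960: h=12, probe 12,13 → slot 13
Table: [752, _, 438, _, _, _, _, _, _, 432, 302, 234, 586, 960, 693, _, _]
Lookup 803: h=0, probe 0,1 → slot 1 empty, not found.

2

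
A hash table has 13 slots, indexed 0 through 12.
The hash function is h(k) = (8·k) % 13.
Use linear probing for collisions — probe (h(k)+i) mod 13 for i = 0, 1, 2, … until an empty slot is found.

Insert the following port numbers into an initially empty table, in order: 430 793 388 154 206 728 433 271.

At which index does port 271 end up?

430: h=8 → slot 8
793: h=0 → slot 0
388: h=10 → slot 10
154: h=10, probe 10,11 → slot 11
206: h=10, probe 10,11,12 → slot 12
728: h=0, probe 0,1 → slot 1
433: h=6 → slot 6
271: h=10, probe 10,11,12,0,1,2 → slot 2
Table: [793, 728, 271, —, —, —, 433, —, 430, —, 388, 154, 206]

2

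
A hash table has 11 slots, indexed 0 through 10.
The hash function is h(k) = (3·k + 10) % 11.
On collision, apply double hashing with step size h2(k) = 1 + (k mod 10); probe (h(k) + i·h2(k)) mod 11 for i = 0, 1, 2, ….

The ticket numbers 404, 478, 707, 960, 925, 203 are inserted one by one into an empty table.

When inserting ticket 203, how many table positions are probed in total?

2

404 hashes to 1; slot 1 is free -> place at 1.
478 hashes to 3; slot 3 is free -> place at 3.
707 hashes to 8; slot 8 is free -> place at 8.
960 hashes to 8, h2=1; 8 taken -> place at 9.
925 hashes to 2; slot 2 is free -> place at 2.
203 hashes to 3, h2=4; 3 taken -> place at 7.
Table: [—, 404, 925, 478, —, —, —, 203, 707, 960, —]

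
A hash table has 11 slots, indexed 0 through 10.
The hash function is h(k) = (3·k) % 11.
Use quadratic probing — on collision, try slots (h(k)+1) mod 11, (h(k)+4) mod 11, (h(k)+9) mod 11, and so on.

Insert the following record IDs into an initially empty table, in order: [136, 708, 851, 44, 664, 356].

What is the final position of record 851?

5

Insert 136: h=1, slot 1 empty -> index 1.
Insert 708: h=1, slot 1 occupied -> index 2.
Insert 851: h=1, slots 1,2 occupied -> index 5.
Insert 44: h=0, slot 0 empty -> index 0.
Insert 664: h=1, slots 1,2,5 occupied -> index 10.
Insert 356: h=1, slots 1,2,5,10 occupied -> index 6.
Table: [44, 136, 708, ., ., 851, 356, ., ., ., 664]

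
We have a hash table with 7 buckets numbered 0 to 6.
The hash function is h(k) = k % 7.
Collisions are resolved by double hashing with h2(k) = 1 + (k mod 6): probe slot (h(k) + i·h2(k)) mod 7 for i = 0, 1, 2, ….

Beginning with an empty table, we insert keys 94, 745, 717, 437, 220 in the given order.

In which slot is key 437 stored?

94 hashes to 3; slot 3 is free => place at 3.
745 hashes to 3, h2=2; 3 taken => place at 5.
717 hashes to 3, h2=4; 3 taken => place at 0.
437 hashes to 3, h2=6; 3 taken => place at 2.
220 hashes to 3, h2=5; 3 taken => place at 1.
Table: [717, 220, 437, 94, -, 745, -]

2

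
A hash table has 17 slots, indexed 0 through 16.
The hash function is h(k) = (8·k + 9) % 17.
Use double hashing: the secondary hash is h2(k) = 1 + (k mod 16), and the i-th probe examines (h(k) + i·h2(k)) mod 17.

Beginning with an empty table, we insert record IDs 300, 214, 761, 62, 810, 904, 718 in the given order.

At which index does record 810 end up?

Insert 300: h=12, slot 12 empty => index 12.
Insert 214: h=4, slot 4 empty => index 4.
Insert 761: h=11, slot 11 empty => index 11.
Insert 62: h=12, h2=15, slot 12 occupied => index 10.
Insert 810: h=12, h2=11, slot 12 occupied => index 6.
Insert 904: h=16, slot 16 empty => index 16.
Insert 718: h=7, slot 7 empty => index 7.
Table: [∅, ∅, ∅, ∅, 214, ∅, 810, 718, ∅, ∅, 62, 761, 300, ∅, ∅, ∅, 904]

6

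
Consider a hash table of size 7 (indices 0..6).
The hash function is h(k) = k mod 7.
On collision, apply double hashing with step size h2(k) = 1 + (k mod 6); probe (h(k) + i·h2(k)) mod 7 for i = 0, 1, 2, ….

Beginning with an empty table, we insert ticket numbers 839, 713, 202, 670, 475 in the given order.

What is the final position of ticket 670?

3

839: h=6 -> slot 6
713: h=6, h2=6, probe 6,5 -> slot 5
202: h=6, h2=5, probe 6,4 -> slot 4
670: h=5, h2=5, probe 5,3 -> slot 3
475: h=6, h2=2, probe 6,1 -> slot 1
Table: [., 475, ., 670, 202, 713, 839]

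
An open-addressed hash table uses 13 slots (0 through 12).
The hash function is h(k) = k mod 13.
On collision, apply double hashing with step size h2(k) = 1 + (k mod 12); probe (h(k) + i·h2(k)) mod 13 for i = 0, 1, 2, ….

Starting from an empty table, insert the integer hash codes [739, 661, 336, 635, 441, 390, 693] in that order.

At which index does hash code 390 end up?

Insert 739: h=11, slot 11 empty → index 11.
Insert 661: h=11, h2=2, slot 11 occupied → index 0.
Insert 336: h=11, h2=1, slot 11 occupied → index 12.
Insert 635: h=11, h2=12, slot 11 occupied → index 10.
Insert 441: h=12, h2=10, slot 12 occupied → index 9.
Insert 390: h=0, h2=7, slot 0 occupied → index 7.
Insert 693: h=4, slot 4 empty → index 4.
Table: [661, ∅, ∅, ∅, 693, ∅, ∅, 390, ∅, 441, 635, 739, 336]

7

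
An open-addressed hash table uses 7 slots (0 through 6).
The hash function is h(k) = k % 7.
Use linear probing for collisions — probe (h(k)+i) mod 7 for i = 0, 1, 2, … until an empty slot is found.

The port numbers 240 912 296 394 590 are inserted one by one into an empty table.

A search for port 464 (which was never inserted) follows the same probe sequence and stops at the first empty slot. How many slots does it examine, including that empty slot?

6

Insert 240: h=2, slot 2 empty → index 2.
Insert 912: h=2, slot 2 occupied → index 3.
Insert 296: h=2, slots 2,3 occupied → index 4.
Insert 394: h=2, slots 2,3,4 occupied → index 5.
Insert 590: h=2, slots 2,3,4,5 occupied → index 6.
Table: [—, —, 240, 912, 296, 394, 590]
Lookup 464: h=2, probe 2,3,4,5,6,0 → slot 0 empty, not found.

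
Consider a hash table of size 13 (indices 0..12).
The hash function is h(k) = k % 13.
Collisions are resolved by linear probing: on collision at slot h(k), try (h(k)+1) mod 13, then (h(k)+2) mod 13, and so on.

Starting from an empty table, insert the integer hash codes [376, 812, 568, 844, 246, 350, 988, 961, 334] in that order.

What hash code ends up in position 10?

Insert 376: h=12, slot 12 empty → index 12.
Insert 812: h=6, slot 6 empty → index 6.
Insert 568: h=9, slot 9 empty → index 9.
Insert 844: h=12, slot 12 occupied → index 0.
Insert 246: h=12, slots 12,0 occupied → index 1.
Insert 350: h=12, slots 12,0,1 occupied → index 2.
Insert 988: h=0, slots 0,1,2 occupied → index 3.
Insert 961: h=12, slots 12,0,1,2,3 occupied → index 4.
Insert 334: h=9, slot 9 occupied → index 10.
Table: [844, 246, 350, 988, 961, ., 812, ., ., 568, 334, ., 376]

334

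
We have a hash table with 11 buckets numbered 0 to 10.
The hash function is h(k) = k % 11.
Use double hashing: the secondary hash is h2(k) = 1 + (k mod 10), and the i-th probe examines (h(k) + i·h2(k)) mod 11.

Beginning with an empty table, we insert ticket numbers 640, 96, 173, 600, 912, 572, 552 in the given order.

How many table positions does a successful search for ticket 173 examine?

2

Insert 640: h=2, slot 2 empty → index 2.
Insert 96: h=8, slot 8 empty → index 8.
Insert 173: h=8, h2=4, slot 8 occupied → index 1.
Insert 600: h=6, slot 6 empty → index 6.
Insert 912: h=10, slot 10 empty → index 10.
Insert 572: h=0, slot 0 empty → index 0.
Insert 552: h=2, h2=3, slot 2 occupied → index 5.
Table: [572, 173, 640, ∅, ∅, 552, 600, ∅, 96, ∅, 912]
Lookup 173: h=8, h2=4, probe 8,1 → found at 1.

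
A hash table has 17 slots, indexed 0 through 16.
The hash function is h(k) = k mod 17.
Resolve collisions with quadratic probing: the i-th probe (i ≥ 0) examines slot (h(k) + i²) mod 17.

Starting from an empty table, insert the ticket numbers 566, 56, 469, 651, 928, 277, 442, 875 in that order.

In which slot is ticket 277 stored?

566: h=5 => slot 5
56: h=5, probe 5,6 => slot 6
469: h=10 => slot 10
651: h=5, probe 5,6,9 => slot 9
928: h=10, probe 10,11 => slot 11
277: h=5, probe 5,6,9,14 => slot 14
442: h=0 => slot 0
875: h=8 => slot 8
Table: [442, -, -, -, -, 566, 56, -, 875, 651, 469, 928, -, -, 277, -, -]

14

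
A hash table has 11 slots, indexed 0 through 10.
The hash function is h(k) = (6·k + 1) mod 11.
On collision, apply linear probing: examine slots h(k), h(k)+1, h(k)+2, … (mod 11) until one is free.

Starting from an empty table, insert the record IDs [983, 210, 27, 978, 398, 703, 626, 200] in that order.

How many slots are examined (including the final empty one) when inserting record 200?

983: h=3 -> slot 3
210: h=7 -> slot 7
27: h=9 -> slot 9
978: h=6 -> slot 6
398: h=2 -> slot 2
703: h=6, probe 6,7,8 -> slot 8
626: h=6, probe 6,7,8,9,10 -> slot 10
200: h=2, probe 2,3,4 -> slot 4
Table: [—, —, 398, 983, 200, —, 978, 210, 703, 27, 626]

3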